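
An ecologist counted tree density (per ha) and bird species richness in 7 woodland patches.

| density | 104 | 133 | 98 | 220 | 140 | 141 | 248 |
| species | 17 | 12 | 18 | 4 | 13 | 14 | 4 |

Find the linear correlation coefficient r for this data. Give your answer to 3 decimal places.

n = 7, Σx = 1084, Σy = 82, Σx² = 187494, Σy² = 1154, Σxy = 10794
nΣxy − ΣxΣy = 75558 − 88888 = -13330
nΣx² − (Σx)² = 1312458 − 1175056 = 137402; nΣy² − (Σy)² = 8078 − 6724 = 1354
r = -13330 / √(137402 × 1354) = -13330 / 13639.7327 ≈ -0.977

-0.977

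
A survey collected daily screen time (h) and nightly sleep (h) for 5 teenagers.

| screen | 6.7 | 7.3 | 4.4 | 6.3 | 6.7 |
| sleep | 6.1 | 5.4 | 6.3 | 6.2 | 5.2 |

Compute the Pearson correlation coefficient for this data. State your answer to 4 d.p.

-0.6565

n = 5, Σx = 31.4, Σy = 29.2, Σx² = 202.12, Σy² = 171.54, Σxy = 181.91
nΣxy − ΣxΣy = 909.55 − 916.88 = -7.33
nΣx² − (Σx)² = 1010.6 − 985.96 = 24.64; nΣy² − (Σy)² = 857.7 − 852.64 = 5.06
r = -7.33 / √(24.64 × 5.06) = -7.33 / 11.1659 ≈ -0.6565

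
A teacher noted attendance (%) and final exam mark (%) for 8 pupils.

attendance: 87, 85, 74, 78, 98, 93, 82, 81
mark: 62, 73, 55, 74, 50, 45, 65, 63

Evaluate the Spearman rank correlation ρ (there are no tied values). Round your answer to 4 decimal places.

-0.5238

Rank attendance: 6, 5, 1, 2, 8, 7, 4, 3
Rank mark: 4, 7, 3, 8, 2, 1, 6, 5
d = rank(attendance) − rank(mark): 2, -2, -2, -6, 6, 6, -2, -2; Σd² = 128
ρ = 1 − 6Σd² / [n(n²−1)] = 1 − 6×128 / (8×63) = 1 − 768/504 ≈ -0.5238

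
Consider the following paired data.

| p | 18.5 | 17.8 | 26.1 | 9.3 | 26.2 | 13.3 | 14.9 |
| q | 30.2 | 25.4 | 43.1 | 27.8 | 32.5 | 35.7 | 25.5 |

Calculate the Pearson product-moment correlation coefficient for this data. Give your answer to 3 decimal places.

n = 7, Σp = 126.1, Σq = 220.2, Σp² = 2512.13, Σq² = 7168.64, Σpq = 4100.53
nΣpq − ΣpΣq = 28703.71 − 27767.22 = 936.49
nΣp² − (Σp)² = 17584.91 − 15901.21 = 1683.7; nΣq² − (Σq)² = 50180.48 − 48488.04 = 1692.44
r = 936.49 / √(1683.7 × 1692.44) = 936.49 / 1688.0643 ≈ 0.555

0.555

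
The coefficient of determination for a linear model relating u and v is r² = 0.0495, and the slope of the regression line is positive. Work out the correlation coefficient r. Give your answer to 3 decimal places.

|r| = √0.0495 = 0.222
The association is positive, so r = 0.222.

0.222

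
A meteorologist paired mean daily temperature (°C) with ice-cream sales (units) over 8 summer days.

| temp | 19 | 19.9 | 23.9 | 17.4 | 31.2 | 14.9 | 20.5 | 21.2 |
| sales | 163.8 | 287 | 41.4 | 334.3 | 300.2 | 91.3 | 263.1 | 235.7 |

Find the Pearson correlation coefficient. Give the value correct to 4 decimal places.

n = 8, Σx = 168, Σy = 1716.8, Σx² = 3696.12, Σy² = 445901.72, Σxy = 36746.78
nΣxy − ΣxΣy = 293974.24 − 288422.4 = 5551.84
nΣx² − (Σx)² = 29568.96 − 28224 = 1344.96; nΣy² − (Σy)² = 3567213.76 − 2947402.24 = 619811.52
r = 5551.84 / √(1344.96 × 619811.52) = 5551.84 / 28872.5077 ≈ 0.1923

0.1923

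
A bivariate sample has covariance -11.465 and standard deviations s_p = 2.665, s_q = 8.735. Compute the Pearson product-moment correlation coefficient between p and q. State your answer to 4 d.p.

r = Cov(p,q) / (s_p · s_q) = -11.465 / (2.665 × 8.735)
  = -11.465 / 23.2788 ≈ -0.4925

-0.4925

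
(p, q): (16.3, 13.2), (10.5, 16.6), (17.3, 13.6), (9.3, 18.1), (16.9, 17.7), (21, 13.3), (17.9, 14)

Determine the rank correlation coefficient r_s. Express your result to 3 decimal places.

-0.536

Rank p: 3, 2, 5, 1, 4, 7, 6
Rank q: 1, 5, 3, 7, 6, 2, 4
d = rank(p) − rank(q): 2, -3, 2, -6, -2, 5, 2; Σd² = 86
ρ = 1 − 6Σd² / [n(n²−1)] = 1 − 6×86 / (7×48) = 1 − 516/336 ≈ -0.536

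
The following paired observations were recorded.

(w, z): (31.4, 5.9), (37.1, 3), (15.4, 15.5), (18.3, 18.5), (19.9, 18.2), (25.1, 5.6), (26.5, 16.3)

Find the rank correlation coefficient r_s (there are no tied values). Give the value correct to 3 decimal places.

Rank w: 6, 7, 1, 2, 3, 4, 5
Rank z: 3, 1, 4, 7, 6, 2, 5
d = rank(w) − rank(z): 3, 6, -3, -5, -3, 2, 0; Σd² = 92
ρ = 1 − 6Σd² / [n(n²−1)] = 1 − 6×92 / (7×48) = 1 − 552/336 ≈ -0.643

-0.643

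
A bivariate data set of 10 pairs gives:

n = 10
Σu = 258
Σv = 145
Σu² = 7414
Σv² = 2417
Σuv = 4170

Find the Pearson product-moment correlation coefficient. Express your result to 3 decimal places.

0.879

r = (nΣuv − ΣuΣv) / √[(nΣu² − (Σu)²)(nΣv² − (Σv)²)]
Numerator: 10×4170 − 258×145 = 4290
Denominator: √[(74140 − 66564)(24170 − 21025)] = √[7576 × 3145] = 4881.2416
r = 4290 / 4881.2416 ≈ 0.879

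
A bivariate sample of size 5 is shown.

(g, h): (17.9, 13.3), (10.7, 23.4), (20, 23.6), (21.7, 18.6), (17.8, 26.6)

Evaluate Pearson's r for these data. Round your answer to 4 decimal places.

-0.2441

n = 5, Σg = 88.1, Σh = 105.5, Σg² = 1622.63, Σh² = 2334.93, Σgh = 1837.55
nΣgh − ΣgΣh = 9187.75 − 9294.55 = -106.8
nΣg² − (Σg)² = 8113.15 − 7761.61 = 351.54; nΣh² − (Σh)² = 11674.65 − 11130.25 = 544.4
r = -106.8 / √(351.54 × 544.4) = -106.8 / 437.4681 ≈ -0.2441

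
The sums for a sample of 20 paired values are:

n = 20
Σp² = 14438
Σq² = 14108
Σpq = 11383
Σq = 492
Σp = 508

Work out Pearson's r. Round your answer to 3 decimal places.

-0.635

r = (nΣpq − ΣpΣq) / √[(nΣp² − (Σp)²)(nΣq² − (Σq)²)]
Numerator: 20×11383 − 508×492 = -22276
Denominator: √[(288760 − 258064)(282160 − 242064)] = √[30696 × 40096] = 35082.5714
r = -22276 / 35082.5714 ≈ -0.635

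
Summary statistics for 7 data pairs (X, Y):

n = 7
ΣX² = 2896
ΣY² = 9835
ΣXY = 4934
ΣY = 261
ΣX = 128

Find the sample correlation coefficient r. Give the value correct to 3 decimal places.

r = (nΣXY − ΣXΣY) / √[(nΣX² − (ΣX)²)(nΣY² − (ΣY)²)]
Numerator: 7×4934 − 128×261 = 1130
Denominator: √[(20272 − 16384)(68845 − 68121)] = √[3888 × 724] = 1677.7699
r = 1130 / 1677.7699 ≈ 0.674

0.674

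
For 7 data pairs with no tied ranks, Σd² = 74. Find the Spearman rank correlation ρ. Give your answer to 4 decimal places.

-0.3214

ρ = 1 − 6Σd² / [n(n²−1)] = 1 − 6×74 / (7×48)
  = 1 − 444/336 = 1 − 1.32143 ≈ -0.3214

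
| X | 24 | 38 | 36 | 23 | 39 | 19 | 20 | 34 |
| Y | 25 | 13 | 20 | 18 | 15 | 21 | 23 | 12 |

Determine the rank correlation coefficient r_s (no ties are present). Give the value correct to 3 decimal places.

-0.595

Rank X: 4, 7, 6, 3, 8, 1, 2, 5
Rank Y: 8, 2, 5, 4, 3, 6, 7, 1
d = rank(X) − rank(Y): -4, 5, 1, -1, 5, -5, -5, 4; Σd² = 134
ρ = 1 − 6Σd² / [n(n²−1)] = 1 − 6×134 / (8×63) = 1 − 804/504 ≈ -0.595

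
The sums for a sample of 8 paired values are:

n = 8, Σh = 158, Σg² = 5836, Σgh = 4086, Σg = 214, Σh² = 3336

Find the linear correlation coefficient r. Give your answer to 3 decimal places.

r = (nΣgh − ΣgΣh) / √[(nΣg² − (Σg)²)(nΣh² − (Σh)²)]
Numerator: 8×4086 − 214×158 = -1124
Denominator: √[(46688 − 45796)(26688 − 24964)] = √[892 × 1724] = 1240.0839
r = -1124 / 1240.0839 ≈ -0.906

-0.906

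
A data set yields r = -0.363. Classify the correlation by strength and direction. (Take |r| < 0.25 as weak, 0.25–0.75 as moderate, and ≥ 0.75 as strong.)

moderate negative

r = -0.363 < 0 so the relationship is negative.
|r| = 0.363, which falls in the moderate range.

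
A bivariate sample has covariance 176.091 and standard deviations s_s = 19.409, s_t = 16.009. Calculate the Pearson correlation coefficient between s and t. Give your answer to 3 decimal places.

0.567

r = Cov(s,t) / (s_s · s_t) = 176.091 / (19.409 × 16.009)
  = 176.091 / 310.7187 ≈ 0.567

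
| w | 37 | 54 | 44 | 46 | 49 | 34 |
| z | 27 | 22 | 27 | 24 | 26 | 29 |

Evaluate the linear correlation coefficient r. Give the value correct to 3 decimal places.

-0.875

n = 6, Σw = 264, Σz = 155, Σw² = 11894, Σz² = 4035, Σwz = 6739
nΣwz − ΣwΣz = 40434 − 40920 = -486
nΣw² − (Σw)² = 71364 − 69696 = 1668; nΣz² − (Σz)² = 24210 − 24025 = 185
r = -486 / √(1668 × 185) = -486 / 555.4998 ≈ -0.875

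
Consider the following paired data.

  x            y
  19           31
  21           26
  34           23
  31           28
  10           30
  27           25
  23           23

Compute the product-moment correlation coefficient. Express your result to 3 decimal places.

-0.616

n = 7, Σx = 165, Σy = 186, Σx² = 4277, Σy² = 5004, Σxy = 4289
nΣxy − ΣxΣy = 30023 − 30690 = -667
nΣx² − (Σx)² = 29939 − 27225 = 2714; nΣy² − (Σy)² = 35028 − 34596 = 432
r = -667 / √(2714 × 432) = -667 / 1082.7964 ≈ -0.616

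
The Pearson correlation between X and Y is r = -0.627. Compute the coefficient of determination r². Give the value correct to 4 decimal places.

0.3931

r² = (-0.627)² = 0.3931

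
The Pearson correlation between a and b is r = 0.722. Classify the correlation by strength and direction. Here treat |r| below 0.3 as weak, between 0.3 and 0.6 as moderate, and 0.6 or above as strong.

r = 0.722 > 0 so the relationship is positive.
|r| = 0.722, which falls in the strong range.

strong positive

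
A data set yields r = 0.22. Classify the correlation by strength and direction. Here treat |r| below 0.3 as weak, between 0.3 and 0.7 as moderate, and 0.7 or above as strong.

r = 0.22 > 0 so the relationship is positive.
|r| = 0.22, which falls in the weak range.

weak positive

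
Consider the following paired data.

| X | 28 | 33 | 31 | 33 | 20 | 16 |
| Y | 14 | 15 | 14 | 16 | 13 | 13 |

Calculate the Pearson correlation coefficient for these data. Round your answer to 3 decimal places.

0.860

n = 6, ΣX = 161, ΣY = 85, ΣX² = 4579, ΣY² = 1211, ΣXY = 2317
nΣXY − ΣXΣY = 13902 − 13685 = 217
nΣX² − (ΣX)² = 27474 − 25921 = 1553; nΣY² − (ΣY)² = 7266 − 7225 = 41
r = 217 / √(1553 × 41) = 217 / 252.3351 ≈ 0.860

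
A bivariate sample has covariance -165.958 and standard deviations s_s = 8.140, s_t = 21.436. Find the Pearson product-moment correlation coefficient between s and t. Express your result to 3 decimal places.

-0.951

r = Cov(s,t) / (s_s · s_t) = -165.958 / (8.140 × 21.436)
  = -165.958 / 174.4890 ≈ -0.951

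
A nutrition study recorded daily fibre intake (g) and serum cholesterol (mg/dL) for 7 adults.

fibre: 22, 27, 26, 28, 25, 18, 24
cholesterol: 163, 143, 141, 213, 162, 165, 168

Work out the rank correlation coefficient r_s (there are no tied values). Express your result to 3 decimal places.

Rank fibre: 2, 6, 5, 7, 4, 1, 3
Rank cholesterol: 4, 2, 1, 7, 3, 5, 6
d = rank(fibre) − rank(cholesterol): -2, 4, 4, 0, 1, -4, -3; Σd² = 62
ρ = 1 − 6Σd² / [n(n²−1)] = 1 − 6×62 / (7×48) = 1 − 372/336 ≈ -0.107

-0.107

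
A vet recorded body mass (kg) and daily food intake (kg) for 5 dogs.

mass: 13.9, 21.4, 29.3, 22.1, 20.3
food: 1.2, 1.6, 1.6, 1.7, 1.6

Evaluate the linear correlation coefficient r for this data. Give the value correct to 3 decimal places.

n = 5, Σx = 107, Σy = 7.7, Σx² = 2410.16, Σy² = 12.01, Σxy = 167.85
nΣxy − ΣxΣy = 839.25 − 823.9 = 15.35
nΣx² − (Σx)² = 12050.8 − 11449 = 601.8; nΣy² − (Σy)² = 60.05 − 59.29 = 0.76
r = 15.35 / √(601.8 × 0.76) = 15.35 / 21.3862 ≈ 0.718

0.718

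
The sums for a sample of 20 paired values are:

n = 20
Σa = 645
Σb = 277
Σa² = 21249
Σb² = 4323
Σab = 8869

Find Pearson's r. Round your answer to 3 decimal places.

r = (nΣab − ΣaΣb) / √[(nΣa² − (Σa)²)(nΣb² − (Σb)²)]
Numerator: 20×8869 − 645×277 = -1285
Denominator: √[(424980 − 416025)(86460 − 76729)] = √[8955 × 9731] = 9334.9400
r = -1285 / 9334.9400 ≈ -0.138

-0.138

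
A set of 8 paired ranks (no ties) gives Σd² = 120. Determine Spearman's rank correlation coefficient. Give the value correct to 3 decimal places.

ρ = 1 − 6Σd² / [n(n²−1)] = 1 − 6×120 / (8×63)
  = 1 − 720/504 = 1 − 1.4286 ≈ -0.429

-0.429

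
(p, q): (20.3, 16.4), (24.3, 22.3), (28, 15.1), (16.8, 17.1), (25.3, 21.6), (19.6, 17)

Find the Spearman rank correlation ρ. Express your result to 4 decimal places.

Rank p: 3, 4, 6, 1, 5, 2
Rank q: 2, 6, 1, 4, 5, 3
d = rank(p) − rank(q): 1, -2, 5, -3, 0, -1; Σd² = 40
ρ = 1 − 6Σd² / [n(n²−1)] = 1 − 6×40 / (6×35) = 1 − 240/210 ≈ -0.1429

-0.1429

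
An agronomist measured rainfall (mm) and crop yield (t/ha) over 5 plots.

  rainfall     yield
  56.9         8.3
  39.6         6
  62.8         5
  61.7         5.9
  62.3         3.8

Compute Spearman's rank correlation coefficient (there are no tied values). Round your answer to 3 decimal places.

Rank rainfall: 2, 1, 5, 3, 4
Rank yield: 5, 4, 2, 3, 1
d = rank(rainfall) − rank(yield): -3, -3, 3, 0, 3; Σd² = 36
ρ = 1 − 6Σd² / [n(n²−1)] = 1 − 6×36 / (5×24) = 1 − 216/120 ≈ -0.800

-0.800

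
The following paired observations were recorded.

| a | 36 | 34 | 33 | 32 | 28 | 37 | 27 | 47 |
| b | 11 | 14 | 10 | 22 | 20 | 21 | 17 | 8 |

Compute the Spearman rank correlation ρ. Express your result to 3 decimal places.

Rank a: 6, 5, 4, 3, 2, 7, 1, 8
Rank b: 3, 4, 2, 8, 6, 7, 5, 1
d = rank(a) − rank(b): 3, 1, 2, -5, -4, 0, -4, 7; Σd² = 120
ρ = 1 − 6Σd² / [n(n²−1)] = 1 − 6×120 / (8×63) = 1 − 720/504 ≈ -0.429

-0.429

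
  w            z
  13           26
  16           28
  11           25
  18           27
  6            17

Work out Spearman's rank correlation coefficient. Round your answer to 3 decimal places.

0.900

Rank w: 3, 4, 2, 5, 1
Rank z: 3, 5, 2, 4, 1
d = rank(w) − rank(z): 0, -1, 0, 1, 0; Σd² = 2
ρ = 1 − 6Σd² / [n(n²−1)] = 1 − 6×2 / (5×24) = 1 − 12/120 ≈ 0.900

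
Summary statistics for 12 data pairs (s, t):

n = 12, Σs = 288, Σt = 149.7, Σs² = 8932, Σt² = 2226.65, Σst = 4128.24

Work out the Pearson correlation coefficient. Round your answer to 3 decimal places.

0.629

r = (nΣst − ΣsΣt) / √[(nΣs² − (Σs)²)(nΣt² − (Σt)²)]
Numerator: 12×4128.24 − 288×149.7 = 6425.28
Denominator: √[(107184 − 82944)(26719.8 − 22410.09)] = √[24240 × 4309.71] = 10220.9281
r = 6425.28 / 10220.9281 ≈ 0.629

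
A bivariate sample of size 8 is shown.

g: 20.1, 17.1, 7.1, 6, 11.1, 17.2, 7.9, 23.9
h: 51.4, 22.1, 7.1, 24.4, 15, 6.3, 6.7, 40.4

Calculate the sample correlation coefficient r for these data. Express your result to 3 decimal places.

0.650

n = 8, Σg = 110.4, Σh = 173.4, Σg² = 1835.5, Σh² = 5717.88, Σgh = 2901.21
nΣgh − ΣgΣh = 23209.68 − 19143.36 = 4066.32
nΣg² − (Σg)² = 14684 − 12188.16 = 2495.84; nΣh² − (Σh)² = 45743.04 − 30067.56 = 15675.48
r = 4066.32 / √(2495.84 × 15675.48) = 4066.32 / 6254.8773 ≈ 0.650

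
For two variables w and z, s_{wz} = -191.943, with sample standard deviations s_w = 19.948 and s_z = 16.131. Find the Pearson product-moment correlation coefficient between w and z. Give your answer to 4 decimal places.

r = Cov(w,z) / (s_w · s_z) = -191.943 / (19.948 × 16.131)
  = -191.943 / 321.7812 ≈ -0.5965

-0.5965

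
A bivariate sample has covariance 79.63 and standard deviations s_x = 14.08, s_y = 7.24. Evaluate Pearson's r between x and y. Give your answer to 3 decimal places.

0.781

r = Cov(x,y) / (s_x · s_y) = 79.63 / (14.08 × 7.24)
  = 79.63 / 101.9392 ≈ 0.781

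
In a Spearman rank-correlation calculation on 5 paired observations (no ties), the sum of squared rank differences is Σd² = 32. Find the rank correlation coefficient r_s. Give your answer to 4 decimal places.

ρ = 1 − 6Σd² / [n(n²−1)] = 1 − 6×32 / (5×24)
  = 1 − 192/120 = 1 − 1.60000 ≈ -0.6000

-0.6000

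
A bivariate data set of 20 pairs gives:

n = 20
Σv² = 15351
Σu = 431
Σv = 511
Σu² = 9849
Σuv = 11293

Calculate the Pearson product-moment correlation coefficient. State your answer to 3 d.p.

r = (nΣuv − ΣuΣv) / √[(nΣu² − (Σu)²)(nΣv² − (Σv)²)]
Numerator: 20×11293 − 431×511 = 5619
Denominator: √[(196980 − 185761)(307020 − 261121)] = √[11219 × 45899] = 22692.3089
r = 5619 / 22692.3089 ≈ 0.248

0.248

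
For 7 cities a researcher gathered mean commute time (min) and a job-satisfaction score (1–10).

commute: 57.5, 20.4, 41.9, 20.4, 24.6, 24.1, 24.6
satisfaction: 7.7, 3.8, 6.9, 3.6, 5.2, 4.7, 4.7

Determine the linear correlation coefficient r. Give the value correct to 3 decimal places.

0.957

n = 7, Σx = 213.5, Σy = 36.6, Σx² = 7685.31, Σy² = 205.52, Σxy = 1239.63
nΣxy − ΣxΣy = 8677.41 − 7814.1 = 863.31
nΣx² − (Σx)² = 53797.17 − 45582.25 = 8214.92; nΣy² − (Σy)² = 1438.64 − 1339.56 = 99.08
r = 863.31 / √(8214.92 × 99.08) = 863.31 / 902.1831 ≈ 0.957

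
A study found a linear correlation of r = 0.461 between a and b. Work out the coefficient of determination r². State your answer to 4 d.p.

0.2125

r² = (0.461)² = 0.2125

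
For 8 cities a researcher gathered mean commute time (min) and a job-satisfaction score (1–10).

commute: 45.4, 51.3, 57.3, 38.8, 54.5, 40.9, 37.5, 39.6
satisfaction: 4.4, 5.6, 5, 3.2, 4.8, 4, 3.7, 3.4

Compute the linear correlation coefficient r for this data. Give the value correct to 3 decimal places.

0.866

n = 8, Σx = 365.3, Σy = 34.1, Σx² = 17099.05, Σy² = 150.25, Σxy = 1596.29
nΣxy − ΣxΣy = 12770.32 − 12456.73 = 313.59
nΣx² − (Σx)² = 136792.4 − 133444.09 = 3348.31; nΣy² − (Σy)² = 1202 − 1162.81 = 39.19
r = 313.59 / √(3348.31 × 39.19) = 313.59 / 362.2434 ≈ 0.866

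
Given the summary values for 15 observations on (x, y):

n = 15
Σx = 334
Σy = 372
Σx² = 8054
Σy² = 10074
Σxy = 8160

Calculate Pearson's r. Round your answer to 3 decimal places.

r = (nΣxy − ΣxΣy) / √[(nΣx² − (Σx)²)(nΣy² − (Σy)²)]
Numerator: 15×8160 − 334×372 = -1848
Denominator: √[(120810 − 111556)(151110 − 138384)] = √[9254 × 12726] = 10852.0230
r = -1848 / 10852.0230 ≈ -0.170

-0.170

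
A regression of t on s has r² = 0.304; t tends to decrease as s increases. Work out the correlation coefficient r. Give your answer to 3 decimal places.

-0.551

|r| = √0.304 = 0.551
The association is negative, so r = −0.551.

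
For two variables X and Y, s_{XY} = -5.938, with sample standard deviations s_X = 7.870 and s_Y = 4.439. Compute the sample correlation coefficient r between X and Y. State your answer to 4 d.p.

-0.1700

r = Cov(X,Y) / (s_X · s_Y) = -5.938 / (7.870 × 4.439)
  = -5.938 / 34.9349 ≈ -0.1700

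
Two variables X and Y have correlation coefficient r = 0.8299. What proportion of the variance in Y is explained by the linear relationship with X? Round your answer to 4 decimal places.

0.6887

r² = (0.8299)² = 0.6887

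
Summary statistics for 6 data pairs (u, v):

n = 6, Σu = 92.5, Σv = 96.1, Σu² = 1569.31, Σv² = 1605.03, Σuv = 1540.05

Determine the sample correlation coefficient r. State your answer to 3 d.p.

0.602

r = (nΣuv − ΣuΣv) / √[(nΣu² − (Σu)²)(nΣv² − (Σv)²)]
Numerator: 6×1540.05 − 92.5×96.1 = 351.05
Denominator: √[(9415.86 − 8556.25)(9630.18 − 9235.21)] = √[859.61 × 394.97] = 582.6836
r = 351.05 / 582.6836 ≈ 0.602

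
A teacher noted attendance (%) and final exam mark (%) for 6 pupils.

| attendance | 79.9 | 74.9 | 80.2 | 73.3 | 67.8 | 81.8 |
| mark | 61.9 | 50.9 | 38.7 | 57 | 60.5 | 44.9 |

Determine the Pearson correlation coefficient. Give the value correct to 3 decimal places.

n = 6, Σx = 457.9, Σy = 313.9, Σx² = 35087.03, Σy² = 16845.37, Σxy = 23814.78
nΣxy − ΣxΣy = 142888.68 − 143734.81 = -846.13
nΣx² − (Σx)² = 210522.18 − 209672.41 = 849.77; nΣy² − (Σy)² = 101072.22 − 98533.21 = 2539.01
r = -846.13 / √(849.77 × 2539.01) = -846.13 / 1468.8685 ≈ -0.576

-0.576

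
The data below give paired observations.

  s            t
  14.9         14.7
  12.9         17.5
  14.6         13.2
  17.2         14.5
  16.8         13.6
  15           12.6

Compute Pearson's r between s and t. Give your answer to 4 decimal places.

n = 6, Σs = 91.4, Σt = 86.1, Σs² = 1404.66, Σt² = 1250.55, Σst = 1304.38
nΣst − ΣsΣt = 7826.28 − 7869.54 = -43.26
nΣs² − (Σs)² = 8427.96 − 8353.96 = 74; nΣt² − (Σt)² = 7503.3 − 7413.21 = 90.09
r = -43.26 / √(74 × 90.09) = -43.26 / 81.6496 ≈ -0.5298

-0.5298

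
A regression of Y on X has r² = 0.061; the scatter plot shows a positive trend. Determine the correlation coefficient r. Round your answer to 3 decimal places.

|r| = √0.061 = 0.247
The association is positive, so r = 0.247.

0.247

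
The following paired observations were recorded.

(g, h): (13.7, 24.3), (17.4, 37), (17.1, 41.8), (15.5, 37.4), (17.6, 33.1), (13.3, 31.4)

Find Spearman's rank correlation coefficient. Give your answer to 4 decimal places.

0.4286

Rank g: 2, 5, 4, 3, 6, 1
Rank h: 1, 4, 6, 5, 3, 2
d = rank(g) − rank(h): 1, 1, -2, -2, 3, -1; Σd² = 20
ρ = 1 − 6Σd² / [n(n²−1)] = 1 − 6×20 / (6×35) = 1 − 120/210 ≈ 0.4286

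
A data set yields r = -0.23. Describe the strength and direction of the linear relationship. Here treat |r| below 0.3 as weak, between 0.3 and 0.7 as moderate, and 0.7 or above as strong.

r = -0.23 < 0 so the relationship is negative.
|r| = 0.23, which falls in the weak range.

weak negative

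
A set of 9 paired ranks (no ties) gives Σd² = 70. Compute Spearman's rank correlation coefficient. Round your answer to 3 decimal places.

0.417

ρ = 1 − 6Σd² / [n(n²−1)] = 1 − 6×70 / (9×80)
  = 1 − 420/720 = 1 − 0.5833 ≈ 0.417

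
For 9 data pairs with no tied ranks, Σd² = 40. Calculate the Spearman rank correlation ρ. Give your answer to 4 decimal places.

ρ = 1 − 6Σd² / [n(n²−1)] = 1 − 6×40 / (9×80)
  = 1 − 240/720 = 1 − 0.33333 ≈ 0.6667

0.6667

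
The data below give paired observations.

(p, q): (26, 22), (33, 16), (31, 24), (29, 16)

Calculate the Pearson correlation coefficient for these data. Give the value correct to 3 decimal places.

n = 4, Σp = 119, Σq = 78, Σp² = 3567, Σq² = 1572, Σpq = 2308
nΣpq − ΣpΣq = 9232 − 9282 = -50
nΣp² − (Σp)² = 14268 − 14161 = 107; nΣq² − (Σq)² = 6288 − 6084 = 204
r = -50 / √(107 × 204) = -50 / 147.7430 ≈ -0.338

-0.338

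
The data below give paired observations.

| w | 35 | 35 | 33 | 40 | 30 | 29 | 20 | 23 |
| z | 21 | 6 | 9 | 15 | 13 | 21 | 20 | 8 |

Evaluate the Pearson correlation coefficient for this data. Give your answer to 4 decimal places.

n = 8, Σw = 245, Σz = 113, Σw² = 7809, Σz² = 1857, Σwz = 3425
nΣwz − ΣwΣz = 27400 − 27685 = -285
nΣw² − (Σw)² = 62472 − 60025 = 2447; nΣz² − (Σz)² = 14856 − 12769 = 2087
r = -285 / √(2447 × 2087) = -285 / 2259.8427 ≈ -0.1261

-0.1261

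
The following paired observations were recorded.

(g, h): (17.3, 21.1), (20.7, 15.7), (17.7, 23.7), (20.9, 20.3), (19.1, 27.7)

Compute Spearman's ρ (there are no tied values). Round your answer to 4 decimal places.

-0.5000

Rank g: 1, 4, 2, 5, 3
Rank h: 3, 1, 4, 2, 5
d = rank(g) − rank(h): -2, 3, -2, 3, -2; Σd² = 30
ρ = 1 − 6Σd² / [n(n²−1)] = 1 − 6×30 / (5×24) = 1 − 180/120 ≈ -0.5000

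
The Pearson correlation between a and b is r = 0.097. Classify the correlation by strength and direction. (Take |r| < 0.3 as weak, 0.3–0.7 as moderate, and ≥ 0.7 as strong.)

r = 0.097 > 0 so the relationship is positive.
|r| = 0.097, which falls in the weak range.

weak positive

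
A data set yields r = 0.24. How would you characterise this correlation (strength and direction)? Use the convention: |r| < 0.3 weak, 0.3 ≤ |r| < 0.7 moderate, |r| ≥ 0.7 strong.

weak positive

r = 0.24 > 0 so the relationship is positive.
|r| = 0.24, which falls in the weak range.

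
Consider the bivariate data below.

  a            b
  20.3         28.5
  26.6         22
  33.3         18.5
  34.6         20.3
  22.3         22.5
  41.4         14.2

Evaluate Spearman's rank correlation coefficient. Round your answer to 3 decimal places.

-0.943

Rank a: 1, 3, 4, 5, 2, 6
Rank b: 6, 4, 2, 3, 5, 1
d = rank(a) − rank(b): -5, -1, 2, 2, -3, 5; Σd² = 68
ρ = 1 − 6Σd² / [n(n²−1)] = 1 − 6×68 / (6×35) = 1 − 408/210 ≈ -0.943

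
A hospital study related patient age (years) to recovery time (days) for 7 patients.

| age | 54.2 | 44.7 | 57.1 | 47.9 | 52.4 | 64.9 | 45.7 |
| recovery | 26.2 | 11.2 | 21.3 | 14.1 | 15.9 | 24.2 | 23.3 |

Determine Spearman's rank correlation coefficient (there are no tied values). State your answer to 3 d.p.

Rank age: 5, 1, 6, 3, 4, 7, 2
Rank recovery: 7, 1, 4, 2, 3, 6, 5
d = rank(age) − rank(recovery): -2, 0, 2, 1, 1, 1, -3; Σd² = 20
ρ = 1 − 6Σd² / [n(n²−1)] = 1 − 6×20 / (7×48) = 1 − 120/336 ≈ 0.643

0.643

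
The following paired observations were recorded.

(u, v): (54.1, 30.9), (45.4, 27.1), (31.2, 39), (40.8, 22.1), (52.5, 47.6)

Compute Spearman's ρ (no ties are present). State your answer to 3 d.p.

0.200

Rank u: 5, 3, 1, 2, 4
Rank v: 3, 2, 4, 1, 5
d = rank(u) − rank(v): 2, 1, -3, 1, -1; Σd² = 16
ρ = 1 − 6Σd² / [n(n²−1)] = 1 − 6×16 / (5×24) = 1 − 96/120 ≈ 0.200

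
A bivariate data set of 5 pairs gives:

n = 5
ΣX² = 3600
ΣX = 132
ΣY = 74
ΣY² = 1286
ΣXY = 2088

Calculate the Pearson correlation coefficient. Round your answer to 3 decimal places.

0.907

r = (nΣXY − ΣXΣY) / √[(nΣX² − (ΣX)²)(nΣY² − (ΣY)²)]
Numerator: 5×2088 − 132×74 = 672
Denominator: √[(18000 − 17424)(6430 − 5476)] = √[576 × 954] = 741.2854
r = 672 / 741.2854 ≈ 0.907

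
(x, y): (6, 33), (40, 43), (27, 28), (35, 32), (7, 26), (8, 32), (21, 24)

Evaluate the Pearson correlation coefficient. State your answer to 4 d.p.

n = 7, Σx = 144, Σy = 218, Σx² = 4144, Σy² = 7022, Σxy = 4736
nΣxy − ΣxΣy = 33152 − 31392 = 1760
nΣx² − (Σx)² = 29008 − 20736 = 8272; nΣy² − (Σy)² = 49154 − 47524 = 1630
r = 1760 / √(8272 × 1630) = 1760 / 3671.9695 ≈ 0.4793

0.4793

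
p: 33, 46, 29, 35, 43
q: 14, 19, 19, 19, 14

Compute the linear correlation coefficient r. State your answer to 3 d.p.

-0.103

n = 5, Σp = 186, Σq = 85, Σp² = 7120, Σq² = 1475, Σpq = 3154
nΣpq − ΣpΣq = 15770 − 15810 = -40
nΣp² − (Σp)² = 35600 − 34596 = 1004; nΣq² − (Σq)² = 7375 − 7225 = 150
r = -40 / √(1004 × 150) = -40 / 388.0722 ≈ -0.103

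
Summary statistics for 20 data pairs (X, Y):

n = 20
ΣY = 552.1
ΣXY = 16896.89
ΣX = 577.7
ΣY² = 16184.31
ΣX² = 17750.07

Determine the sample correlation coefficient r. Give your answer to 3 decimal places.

r = (nΣXY − ΣXΣY) / √[(nΣX² − (ΣX)²)(nΣY² − (ΣY)²)]
Numerator: 20×16896.89 − 577.7×552.1 = 18989.63
Denominator: √[(355001.4 − 333737.29)(323686.2 − 304814.41)] = √[21264.11 × 18871.79] = 20032.2694
r = 18989.63 / 20032.2694 ≈ 0.948

0.948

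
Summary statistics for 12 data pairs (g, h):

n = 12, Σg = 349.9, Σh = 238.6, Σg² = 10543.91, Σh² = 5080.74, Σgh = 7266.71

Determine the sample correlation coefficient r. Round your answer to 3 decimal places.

r = (nΣgh − ΣgΣh) / √[(nΣg² − (Σg)²)(nΣh² − (Σh)²)]
Numerator: 12×7266.71 − 349.9×238.6 = 3714.38
Denominator: √[(126526.92 − 122430.01)(60968.88 − 56929.96)] = √[4096.91 × 4038.92] = 4067.8117
r = 3714.38 / 4067.8117 ≈ 0.913

0.913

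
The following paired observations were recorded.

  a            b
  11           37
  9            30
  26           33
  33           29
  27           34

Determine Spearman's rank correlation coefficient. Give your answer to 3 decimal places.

-0.300

Rank a: 2, 1, 3, 5, 4
Rank b: 5, 2, 3, 1, 4
d = rank(a) − rank(b): -3, -1, 0, 4, 0; Σd² = 26
ρ = 1 − 6Σd² / [n(n²−1)] = 1 − 6×26 / (5×24) = 1 − 156/120 ≈ -0.300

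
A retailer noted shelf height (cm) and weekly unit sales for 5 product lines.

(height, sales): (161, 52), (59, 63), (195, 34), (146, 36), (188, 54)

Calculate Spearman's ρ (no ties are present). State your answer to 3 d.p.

Rank height: 3, 1, 5, 2, 4
Rank sales: 3, 5, 1, 2, 4
d = rank(height) − rank(sales): 0, -4, 4, 0, 0; Σd² = 32
ρ = 1 − 6Σd² / [n(n²−1)] = 1 − 6×32 / (5×24) = 1 − 192/120 ≈ -0.600

-0.600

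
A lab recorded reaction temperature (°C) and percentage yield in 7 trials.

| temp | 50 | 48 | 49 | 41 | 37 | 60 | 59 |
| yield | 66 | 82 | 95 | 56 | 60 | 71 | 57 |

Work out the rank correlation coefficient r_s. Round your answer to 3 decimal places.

Rank temp: 5, 3, 4, 2, 1, 7, 6
Rank yield: 4, 6, 7, 1, 3, 5, 2
d = rank(temp) − rank(yield): 1, -3, -3, 1, -2, 2, 4; Σd² = 44
ρ = 1 − 6Σd² / [n(n²−1)] = 1 − 6×44 / (7×48) = 1 − 264/336 ≈ 0.214

0.214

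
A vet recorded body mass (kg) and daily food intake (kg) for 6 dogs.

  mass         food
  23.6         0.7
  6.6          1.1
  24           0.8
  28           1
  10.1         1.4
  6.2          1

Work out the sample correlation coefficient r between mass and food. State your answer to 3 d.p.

-0.596

n = 6, Σx = 98.5, Σy = 6, Σx² = 2100.97, Σy² = 6.3, Σxy = 91.32
nΣxy − ΣxΣy = 547.92 − 591 = -43.08
nΣx² − (Σx)² = 12605.82 − 9702.25 = 2903.57; nΣy² − (Σy)² = 37.8 − 36 = 1.8
r = -43.08 / √(2903.57 × 1.8) = -43.08 / 72.2940 ≈ -0.596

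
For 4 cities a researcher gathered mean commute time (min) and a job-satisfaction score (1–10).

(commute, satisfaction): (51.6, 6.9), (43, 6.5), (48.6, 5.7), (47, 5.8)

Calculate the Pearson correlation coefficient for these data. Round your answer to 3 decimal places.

0.189

n = 4, Σx = 190.2, Σy = 24.9, Σx² = 9082.52, Σy² = 155.99, Σxy = 1185.16
nΣxy − ΣxΣy = 4740.64 − 4735.98 = 4.66
nΣx² − (Σx)² = 36330.08 − 36176.04 = 154.04; nΣy² − (Σy)² = 623.96 − 620.01 = 3.95
r = 4.66 / √(154.04 × 3.95) = 4.66 / 24.6669 ≈ 0.189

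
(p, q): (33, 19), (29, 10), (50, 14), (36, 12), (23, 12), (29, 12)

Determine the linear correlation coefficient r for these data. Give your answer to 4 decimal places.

n = 6, Σp = 200, Σq = 79, Σp² = 7096, Σq² = 1089, Σpq = 2673
nΣpq − ΣpΣq = 16038 − 15800 = 238
nΣp² − (Σp)² = 42576 − 40000 = 2576; nΣq² − (Σq)² = 6534 − 6241 = 293
r = 238 / √(2576 × 293) = 238 / 868.7738 ≈ 0.2739

0.2739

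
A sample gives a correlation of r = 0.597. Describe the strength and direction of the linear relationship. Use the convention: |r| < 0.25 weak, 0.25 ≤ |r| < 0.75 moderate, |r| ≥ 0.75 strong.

moderate positive

r = 0.597 > 0 so the relationship is positive.
|r| = 0.597, which falls in the moderate range.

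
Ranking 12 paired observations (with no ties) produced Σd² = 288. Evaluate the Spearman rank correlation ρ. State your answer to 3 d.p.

ρ = 1 − 6Σd² / [n(n²−1)] = 1 − 6×288 / (12×143)
  = 1 − 1728/1716 = 1 − 1.0070 ≈ -0.007

-0.007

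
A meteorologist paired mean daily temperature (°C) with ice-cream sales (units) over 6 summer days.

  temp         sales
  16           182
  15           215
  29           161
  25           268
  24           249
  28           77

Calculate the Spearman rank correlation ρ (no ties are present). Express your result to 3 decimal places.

Rank temp: 2, 1, 6, 4, 3, 5
Rank sales: 3, 4, 2, 6, 5, 1
d = rank(temp) − rank(sales): -1, -3, 4, -2, -2, 4; Σd² = 50
ρ = 1 − 6Σd² / [n(n²−1)] = 1 − 6×50 / (6×35) = 1 − 300/210 ≈ -0.429

-0.429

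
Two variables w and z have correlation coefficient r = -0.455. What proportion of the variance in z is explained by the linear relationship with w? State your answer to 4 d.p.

0.2070

r² = (-0.455)² = 0.2070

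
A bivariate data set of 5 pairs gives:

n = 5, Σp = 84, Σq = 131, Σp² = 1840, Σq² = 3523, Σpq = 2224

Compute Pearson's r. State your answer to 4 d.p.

0.1176

r = (nΣpq − ΣpΣq) / √[(nΣp² − (Σp)²)(nΣq² − (Σq)²)]
Numerator: 5×2224 − 84×131 = 116
Denominator: √[(9200 − 7056)(17615 − 17161)] = √[2144 × 454] = 986.5982
r = 116 / 986.5982 ≈ 0.1176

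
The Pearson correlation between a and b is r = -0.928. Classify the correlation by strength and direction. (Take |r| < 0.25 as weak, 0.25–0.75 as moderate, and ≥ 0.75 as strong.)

r = -0.928 < 0 so the relationship is negative.
|r| = 0.928, which falls in the strong range.

strong negative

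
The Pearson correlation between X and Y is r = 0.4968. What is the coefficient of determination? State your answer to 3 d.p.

r² = (0.4968)² = 0.247

0.247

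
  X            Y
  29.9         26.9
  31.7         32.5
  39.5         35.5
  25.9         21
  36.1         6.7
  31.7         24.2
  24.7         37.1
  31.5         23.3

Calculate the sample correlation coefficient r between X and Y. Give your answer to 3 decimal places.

n = 8, ΣX = 251, ΣY = 207.2, ΣX² = 8040.4, ΣY² = 6030.94, ΣXY = 6440.04
nΣXY − ΣXΣY = 51520.32 − 52007.2 = -486.88
nΣX² − (ΣX)² = 64323.2 − 63001 = 1322.2; nΣY² − (ΣY)² = 48247.52 − 42931.84 = 5315.68
r = -486.88 / √(1322.2 × 5315.68) = -486.88 / 2651.1115 ≈ -0.184

-0.184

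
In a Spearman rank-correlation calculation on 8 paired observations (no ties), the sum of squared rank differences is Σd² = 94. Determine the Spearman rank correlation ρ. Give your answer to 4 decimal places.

-0.1190

ρ = 1 − 6Σd² / [n(n²−1)] = 1 − 6×94 / (8×63)
  = 1 − 564/504 = 1 − 1.11905 ≈ -0.1190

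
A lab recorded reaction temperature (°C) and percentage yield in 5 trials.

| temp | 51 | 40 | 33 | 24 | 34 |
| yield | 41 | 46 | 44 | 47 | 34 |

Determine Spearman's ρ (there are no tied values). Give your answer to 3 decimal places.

Rank temp: 5, 4, 2, 1, 3
Rank yield: 2, 4, 3, 5, 1
d = rank(temp) − rank(yield): 3, 0, -1, -4, 2; Σd² = 30
ρ = 1 − 6Σd² / [n(n²−1)] = 1 − 6×30 / (5×24) = 1 − 180/120 ≈ -0.500

-0.500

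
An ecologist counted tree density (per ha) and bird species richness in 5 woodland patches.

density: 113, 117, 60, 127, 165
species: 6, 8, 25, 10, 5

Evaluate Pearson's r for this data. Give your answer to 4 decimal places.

-0.8755

n = 5, Σx = 582, Σy = 54, Σx² = 73412, Σy² = 850, Σxy = 5209
nΣxy − ΣxΣy = 26045 − 31428 = -5383
nΣx² − (Σx)² = 367060 − 338724 = 28336; nΣy² − (Σy)² = 4250 − 2916 = 1334
r = -5383 / √(28336 × 1334) = -5383 / 6148.1887 ≈ -0.8755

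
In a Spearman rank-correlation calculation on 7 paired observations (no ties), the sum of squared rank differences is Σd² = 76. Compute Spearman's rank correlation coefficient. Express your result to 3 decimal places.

-0.357

ρ = 1 − 6Σd² / [n(n²−1)] = 1 − 6×76 / (7×48)
  = 1 − 456/336 = 1 − 1.3571 ≈ -0.357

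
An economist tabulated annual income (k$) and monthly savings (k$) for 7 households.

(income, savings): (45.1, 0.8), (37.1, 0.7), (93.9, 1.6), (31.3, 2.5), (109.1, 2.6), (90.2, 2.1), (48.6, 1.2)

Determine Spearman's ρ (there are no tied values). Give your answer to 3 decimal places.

0.429

Rank income: 3, 2, 6, 1, 7, 5, 4
Rank savings: 2, 1, 4, 6, 7, 5, 3
d = rank(income) − rank(savings): 1, 1, 2, -5, 0, 0, 1; Σd² = 32
ρ = 1 − 6Σd² / [n(n²−1)] = 1 − 6×32 / (7×48) = 1 − 192/336 ≈ 0.429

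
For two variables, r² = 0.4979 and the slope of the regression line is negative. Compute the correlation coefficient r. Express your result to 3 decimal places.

-0.706

|r| = √0.4979 = 0.706
The association is negative, so r = −0.706.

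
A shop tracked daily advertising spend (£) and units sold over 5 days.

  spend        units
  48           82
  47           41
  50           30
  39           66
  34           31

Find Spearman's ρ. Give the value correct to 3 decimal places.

Rank spend: 4, 3, 5, 2, 1
Rank units: 5, 3, 1, 4, 2
d = rank(spend) − rank(units): -1, 0, 4, -2, -1; Σd² = 22
ρ = 1 − 6Σd² / [n(n²−1)] = 1 − 6×22 / (5×24) = 1 − 132/120 ≈ -0.100

-0.100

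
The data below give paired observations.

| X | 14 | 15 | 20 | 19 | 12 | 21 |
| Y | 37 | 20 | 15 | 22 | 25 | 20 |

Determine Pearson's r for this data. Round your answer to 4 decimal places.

n = 6, ΣX = 101, ΣY = 139, ΣX² = 1767, ΣY² = 3503, ΣXY = 2256
nΣXY − ΣXΣY = 13536 − 14039 = -503
nΣX² − (ΣX)² = 10602 − 10201 = 401; nΣY² − (ΣY)² = 21018 − 19321 = 1697
r = -503 / √(401 × 1697) = -503 / 824.9224 ≈ -0.6098

-0.6098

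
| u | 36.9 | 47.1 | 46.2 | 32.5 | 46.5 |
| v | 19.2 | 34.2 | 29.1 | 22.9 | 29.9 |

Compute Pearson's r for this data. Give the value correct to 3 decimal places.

0.858

n = 5, Σu = 209.2, Σv = 135.3, Σu² = 8932.96, Σv² = 3803.51, Σuv = 5798.32
nΣuv − ΣuΣv = 28991.6 − 28304.76 = 686.84
nΣu² − (Σu)² = 44664.8 − 43764.64 = 900.16; nΣv² − (Σv)² = 19017.55 − 18306.09 = 711.46
r = 686.84 / √(900.16 × 711.46) = 686.84 / 800.2674 ≈ 0.858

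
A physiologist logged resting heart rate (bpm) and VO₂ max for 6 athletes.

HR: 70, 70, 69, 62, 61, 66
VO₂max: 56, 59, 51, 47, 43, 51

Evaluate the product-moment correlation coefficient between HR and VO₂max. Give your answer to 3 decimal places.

0.919

n = 6, Σx = 398, Σy = 307, Σx² = 26482, Σy² = 15877, Σxy = 20472
nΣxy − ΣxΣy = 122832 − 122186 = 646
nΣx² − (Σx)² = 158892 − 158404 = 488; nΣy² − (Σy)² = 95262 − 94249 = 1013
r = 646 / √(488 × 1013) = 646 / 703.0960 ≈ 0.919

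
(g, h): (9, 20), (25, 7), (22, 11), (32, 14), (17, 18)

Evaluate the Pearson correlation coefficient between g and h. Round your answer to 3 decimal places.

-0.657

n = 5, Σg = 105, Σh = 70, Σg² = 2503, Σh² = 1090, Σgh = 1351
nΣgh − ΣgΣh = 6755 − 7350 = -595
nΣg² − (Σg)² = 12515 − 11025 = 1490; nΣh² − (Σh)² = 5450 − 4900 = 550
r = -595 / √(1490 × 550) = -595 / 905.2624 ≈ -0.657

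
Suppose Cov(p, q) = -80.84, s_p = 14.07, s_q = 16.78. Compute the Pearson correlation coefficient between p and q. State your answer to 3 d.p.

-0.342

r = Cov(p,q) / (s_p · s_q) = -80.84 / (14.07 × 16.78)
  = -80.84 / 236.0946 ≈ -0.342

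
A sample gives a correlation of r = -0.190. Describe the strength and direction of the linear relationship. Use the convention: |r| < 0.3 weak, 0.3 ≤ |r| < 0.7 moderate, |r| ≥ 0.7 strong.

r = -0.190 < 0 so the relationship is negative.
|r| = 0.190, which falls in the weak range.

weak negative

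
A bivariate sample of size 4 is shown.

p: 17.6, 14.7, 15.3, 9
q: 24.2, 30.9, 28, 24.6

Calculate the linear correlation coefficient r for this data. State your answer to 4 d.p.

n = 4, Σp = 56.6, Σq = 107.7, Σp² = 840.94, Σq² = 2929.61, Σpq = 1529.95
nΣpq − ΣpΣq = 6119.8 − 6095.82 = 23.98
nΣp² − (Σp)² = 3363.76 − 3203.56 = 160.2; nΣq² − (Σq)² = 11718.44 − 11599.29 = 119.15
r = 23.98 / √(160.2 × 119.15) = 23.98 / 138.1587 ≈ 0.1736

0.1736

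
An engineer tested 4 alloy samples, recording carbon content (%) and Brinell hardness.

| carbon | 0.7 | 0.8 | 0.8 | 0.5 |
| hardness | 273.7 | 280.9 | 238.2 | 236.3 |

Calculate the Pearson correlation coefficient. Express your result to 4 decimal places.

0.4700

n = 4, Σx = 2.8, Σy = 1029.1, Σx² = 2.02, Σy² = 266393.43, Σxy = 725.02
nΣxy − ΣxΣy = 2900.08 − 2881.48 = 18.6
nΣx² − (Σx)² = 8.08 − 7.84 = 0.24; nΣy² − (Σy)² = 1065573.72 − 1059046.81 = 6526.91
r = 18.6 / √(0.24 × 6526.91) = 18.6 / 39.5785 ≈ 0.4700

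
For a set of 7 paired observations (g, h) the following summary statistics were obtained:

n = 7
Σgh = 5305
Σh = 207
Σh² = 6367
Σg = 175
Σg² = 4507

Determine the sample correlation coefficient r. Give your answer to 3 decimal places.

r = (nΣgh − ΣgΣh) / √[(nΣg² − (Σg)²)(nΣh² − (Σh)²)]
Numerator: 7×5305 − 175×207 = 910
Denominator: √[(31549 − 30625)(44569 − 42849)] = √[924 × 1720] = 1260.6665
r = 910 / 1260.6665 ≈ 0.722

0.722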